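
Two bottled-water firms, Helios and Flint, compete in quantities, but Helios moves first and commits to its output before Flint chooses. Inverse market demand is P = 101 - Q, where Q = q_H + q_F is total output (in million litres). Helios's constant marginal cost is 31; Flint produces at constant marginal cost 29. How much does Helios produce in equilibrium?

34

The follower Flint best-responds to any q_H: π_F = (101 - Q)q_F - 29q_F.
Follower FOC: 72 - q_H - 2q_F = 0, so q_F(q_H) = (72 - q_H)/2.
Helios substitutes q_F(q_H) into its own profit: π_H = q_H(101 - q_H - (72 - q_H)/2) - 31q_H = (65 - (1/2)q_H)q_H - 31q_H.
Maximising: ∂π_H/∂q_H = 34 - q_H = 0, giving q_H = 34.
Then q_F = (72 - 34)/2 = 19.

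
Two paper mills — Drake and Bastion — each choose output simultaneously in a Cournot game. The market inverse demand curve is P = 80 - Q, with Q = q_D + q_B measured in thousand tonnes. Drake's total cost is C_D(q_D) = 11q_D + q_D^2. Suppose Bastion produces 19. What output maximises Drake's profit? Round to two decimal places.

With the rival's output fixed at 19, Drake's profit is π_D = (80 - 19 - q_D)q_D - (11q_D + q_D²) = (61 - q_D)q_D - (11q_D + q_D²).
∂π_D/∂q_D = 50 - 4q_D = 0, so q_D = 25/2.

12.50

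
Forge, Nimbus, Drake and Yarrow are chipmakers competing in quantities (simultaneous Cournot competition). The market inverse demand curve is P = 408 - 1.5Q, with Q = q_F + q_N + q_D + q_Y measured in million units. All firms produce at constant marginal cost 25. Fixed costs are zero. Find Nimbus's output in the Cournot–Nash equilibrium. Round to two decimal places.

51.07

A representative firm's profit is π_i = q_i(408 - 1.5Q) - 25q_i.
First-order condition (treating rivals' output as given): 383 - 3q_i - (3/2)·Σ_{j≠i} q_j = 0.
By symmetry each firm produces the same amount; substituting Σ_{j≠i} q_j = 3q_i yields q_i = 383/(15/2) = 766/15.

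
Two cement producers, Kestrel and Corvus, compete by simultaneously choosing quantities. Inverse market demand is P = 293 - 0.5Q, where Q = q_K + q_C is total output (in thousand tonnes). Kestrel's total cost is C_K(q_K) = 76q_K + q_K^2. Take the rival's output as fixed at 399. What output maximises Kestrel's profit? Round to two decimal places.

With the rival's output fixed at 399, Kestrel's profit is π_K = (293 - (1/2)·399 - (1/2)q_K)q_K - (76q_K + q_K²) = (187/2 - (1/2)q_K)q_K - (76q_K + q_K²).
∂π_K/∂q_K = 35/2 - 3q_K = 0, so q_K = 35/6.

5.83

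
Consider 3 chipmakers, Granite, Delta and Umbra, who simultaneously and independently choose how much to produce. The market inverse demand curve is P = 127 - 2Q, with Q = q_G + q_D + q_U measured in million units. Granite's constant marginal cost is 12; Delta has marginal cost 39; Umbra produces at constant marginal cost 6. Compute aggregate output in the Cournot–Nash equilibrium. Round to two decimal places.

Granite's profit: π_G = (127 - 2Q)q_G - (12q_G). Setting ∂π_G/∂q_G = 0: 115 - 4q_G - 2(q_D + q_U) = 0.
Delta's profit: π_D = (127 - 2Q)q_D - (39q_D). Setting ∂π_D/∂q_D = 0: 88 - 4q_D - 2(q_G + q_U) = 0.
Umbra's profit: π_U = (127 - 2Q)q_U - (6q_U). Setting ∂π_U/∂q_U = 0: 121 - 4q_U - 2(q_G + q_D) = 0.
Adding the 3 first-order conditions: 324 − 8Q = 0, so Q = 81/2.
Back-substituting: q_G = (115 − 81)/2 = 17, q_D = (88 − 81)/2 = 7/2, q_U = (121 − 81)/2 = 20.
Total output Q = 17 + 7/2 + 20 = 81/2.

40.50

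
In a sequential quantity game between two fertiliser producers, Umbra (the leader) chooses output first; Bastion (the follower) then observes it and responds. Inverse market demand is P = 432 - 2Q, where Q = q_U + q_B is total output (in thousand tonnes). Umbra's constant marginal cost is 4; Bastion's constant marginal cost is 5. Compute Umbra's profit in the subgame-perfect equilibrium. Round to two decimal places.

The follower Bastion best-responds to any q_U: π_B = (432 - 2Q)q_B - 5q_B.
Setting the follower's marginal profit to zero, 427 - 2q_U - 4q_B = 0, i.e. q_B = (427 - 2q_U)/4.
The leader anticipates this reaction. Substituting into P = 432 - 2Q gives P = 437/2 - q_U, so π_U = (437/2 - q_U)q_U - 4q_U.
Maximising: ∂π_U/∂q_U = 429/2 - 2q_U = 0, giving q_U = 429/4.
Then q_B = (427 - 2·(429/4))/4 = 425/8.
Price P = 432 - 2·(1283/8) = 445/4.
Umbra's profit: (445/4 - 4)·(429/4) = 11502.5625.

11502.56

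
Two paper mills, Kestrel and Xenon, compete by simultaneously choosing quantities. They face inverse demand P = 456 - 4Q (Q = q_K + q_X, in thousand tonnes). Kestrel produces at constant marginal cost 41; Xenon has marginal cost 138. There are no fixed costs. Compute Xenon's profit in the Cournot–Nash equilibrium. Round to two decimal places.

1356.69

Kestrel's profit: π_K = (456 - 4Q)q_K - (41q_K). Setting ∂π_K/∂q_K = 0: 415 - 8q_K - 4(q_X) = 0.
Xenon's profit: π_X = (456 - 4Q)q_X - (138q_X). Setting ∂π_X/∂q_X = 0: 318 - 8q_X - 4(q_K) = 0.
So q_K = (415 - 4q_X)/8 and q_X = (318 - 4q_K)/8.
Solving the pair: q_K = 128/3, q_X = 221/12.
Price P = 456 - 4·(733/12) = 635/3.
Xenon's profit: (635/3 - 138)·(221/12) = 1356.6944.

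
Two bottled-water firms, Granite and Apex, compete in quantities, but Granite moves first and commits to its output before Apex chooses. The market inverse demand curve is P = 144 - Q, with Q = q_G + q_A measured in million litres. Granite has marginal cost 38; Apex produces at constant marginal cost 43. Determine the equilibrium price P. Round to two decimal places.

Solve by backward induction. Given q_G, the follower Apex maximises π_A = (144 - q_G - q_A)q_A - 43q_A.
∂π_A/∂q_A = 101 - q_G - 2q_A = 0 gives the reaction function q_A = (101 - q_G)/2.
Granite substitutes q_A(q_G) into its own profit: π_G = q_G(144 - q_G - (101 - q_G)/2) - 38q_G = (187/2 - (1/2)q_G)q_G - 38q_G.
Maximising: ∂π_G/∂q_G = 111/2 - q_G = 0, giving q_G = 111/2.
Then q_A = (101 - 111/2)/2 = 91/4.
Total output Q = 313/4, so price P = 144 - 313/4 = 263/4.

65.75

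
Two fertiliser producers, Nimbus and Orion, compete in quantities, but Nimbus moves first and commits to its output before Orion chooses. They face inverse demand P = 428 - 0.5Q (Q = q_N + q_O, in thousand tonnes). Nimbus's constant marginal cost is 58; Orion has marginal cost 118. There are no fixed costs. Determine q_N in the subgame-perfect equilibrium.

430

The follower Orion best-responds to any q_N: π_O = (428 - 0.5Q)q_O - 118q_O.
Setting the follower's marginal profit to zero, 310 - (1/2)q_N - q_O = 0, i.e. q_O = (310 - (1/2)q_N).
The leader anticipates this reaction. Substituting into P = 428 - 0.5Q gives P = 273 - (1/4)q_N, so π_N = (273 - (1/4)q_N)q_N - 58q_N.
The leader's first-order condition 215 - (1/2)q_N = 0 yields q_N = 430.
Then q_O = (310 - (1/2)·430) = 95.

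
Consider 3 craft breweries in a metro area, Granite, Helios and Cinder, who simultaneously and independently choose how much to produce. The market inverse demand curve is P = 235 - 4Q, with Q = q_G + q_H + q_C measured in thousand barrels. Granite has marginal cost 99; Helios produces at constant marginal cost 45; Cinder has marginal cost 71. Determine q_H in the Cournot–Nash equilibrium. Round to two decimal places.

Granite's profit: π_G = (235 - 4Q)q_G - (99q_G). Setting ∂π_G/∂q_G = 0: 136 - 8q_G - 4(q_H + q_C) = 0.
Helios's profit: π_H = (235 - 4Q)q_H - (45q_H). Setting ∂π_H/∂q_H = 0: 190 - 8q_H - 4(q_G + q_C) = 0.
Cinder's first-order condition: 164 - 8q_C - 4(q_G + q_H) = 0.
Adding the 3 conditions: 490 − 8Q − 8Q = 0, i.e. Q = 245/8.
Back-substituting: q_G = (136 − 245/2)/4 = 27/8, q_H = (190 − 245/2)/4 = 135/8, q_C = (164 − 245/2)/4 = 83/8.

16.88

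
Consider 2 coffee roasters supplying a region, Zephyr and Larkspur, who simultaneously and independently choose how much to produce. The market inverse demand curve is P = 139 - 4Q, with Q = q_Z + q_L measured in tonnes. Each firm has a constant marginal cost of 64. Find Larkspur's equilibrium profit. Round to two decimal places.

Each firm earns π_i = (139 - 4Q)q_i - 64q_i.
Setting ∂π_i/∂q_i = 0 with rivals' quantities fixed: 75 - 8q_i - 4q_j = 0.
With identical firms every q_j equals q_i, so q_j = q_i and 75 = 12q_i, giving q_i = 25/4.
Price P = 139 - 4·(25/2) = 89.
Larkspur's profit: (89 - 64)·(25/4) = 625/4.

156.25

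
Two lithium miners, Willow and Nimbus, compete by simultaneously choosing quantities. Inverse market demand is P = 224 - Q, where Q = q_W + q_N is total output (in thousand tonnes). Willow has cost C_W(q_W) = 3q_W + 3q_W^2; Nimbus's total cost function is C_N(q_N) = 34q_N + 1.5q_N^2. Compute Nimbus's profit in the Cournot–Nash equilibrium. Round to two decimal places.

Willow's profit: π_W = (224 - Q)q_W - (3q_W + 3q_W²). Setting ∂π_W/∂q_W = 0: 221 - 8q_W - (q_N) = 0.
Nimbus's profit: π_N = (224 - Q)q_N - (34q_N + (3/2)q_N²). Setting ∂π_N/∂q_N = 0: 190 - 5q_N - (q_W) = 0.
Rearranging gives the reaction functions q_W = (221 - q_N)/8 and q_N = (190 - q_W)/5.
Solving the pair: q_W = 305/13, q_N = 433/13.
Price P = 224 - 738/13 = 167.2308.
Nimbus's profit: 167.2308·(433/13) - 34·(433/13) - (3/2)(433/13)² = 2773.5059.

2773.51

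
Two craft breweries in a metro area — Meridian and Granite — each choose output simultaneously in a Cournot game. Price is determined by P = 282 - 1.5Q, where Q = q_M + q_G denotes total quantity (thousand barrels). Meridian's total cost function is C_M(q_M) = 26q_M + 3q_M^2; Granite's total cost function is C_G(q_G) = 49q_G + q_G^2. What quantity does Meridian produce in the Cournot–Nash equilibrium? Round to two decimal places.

Meridian's profit: π_M = (282 - 1.5Q)q_M - (26q_M + 3q_M²). Setting ∂π_M/∂q_M = 0: 256 - 9q_M - (3/2)(q_G) = 0.
Granite's first-order condition: 233 - 5q_G - (3/2)(q_M) = 0.
Best responses: q_M = (256 - (3/2)q_G)/9, q_G = (233 - (3/2)q_M)/5.
Solving the pair: q_M = 21.7661, q_G = 40.0702.

21.77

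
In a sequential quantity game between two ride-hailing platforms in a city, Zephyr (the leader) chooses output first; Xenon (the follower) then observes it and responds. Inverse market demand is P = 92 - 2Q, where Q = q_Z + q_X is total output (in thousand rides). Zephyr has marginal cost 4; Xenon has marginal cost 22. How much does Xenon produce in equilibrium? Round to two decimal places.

4.25

Solve by backward induction. Given q_Z, the follower Xenon maximises π_X = (92 - 2q_Z - 2q_X)q_X - 22q_X.
∂π_X/∂q_X = 70 - 2q_Z - 4q_X = 0 gives the reaction function q_X = (70 - 2q_Z)/4.
The leader anticipates this reaction. Substituting into P = 92 - 2Q gives P = 57 - q_Z, so π_Z = (57 - q_Z)q_Z - 4q_Z.
Leader FOC: 53 - 2q_Z = 0, so q_Z = 53/2.
Then q_X = (70 - 2·(53/2))/4 = 17/4.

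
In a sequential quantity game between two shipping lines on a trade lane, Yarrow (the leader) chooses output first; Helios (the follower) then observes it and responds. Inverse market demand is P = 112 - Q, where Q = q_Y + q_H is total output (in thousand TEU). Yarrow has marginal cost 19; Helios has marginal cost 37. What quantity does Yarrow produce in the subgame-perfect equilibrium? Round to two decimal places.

55.50

The follower Helios best-responds to any q_Y: π_H = (112 - Q)q_H - 37q_H.
∂π_H/∂q_H = 75 - q_Y - 2q_H = 0 gives the reaction function q_H = (75 - q_Y)/2.
Yarrow substitutes q_H(q_Y) into its own profit: π_Y = q_Y(112 - q_Y - (75 - q_Y)/2) - 19q_Y = (149/2 - (1/2)q_Y)q_Y - 19q_Y.
The leader's first-order condition 111/2 - q_Y = 0 yields q_Y = 111/2.
Then q_H = (75 - 111/2)/2 = 39/4.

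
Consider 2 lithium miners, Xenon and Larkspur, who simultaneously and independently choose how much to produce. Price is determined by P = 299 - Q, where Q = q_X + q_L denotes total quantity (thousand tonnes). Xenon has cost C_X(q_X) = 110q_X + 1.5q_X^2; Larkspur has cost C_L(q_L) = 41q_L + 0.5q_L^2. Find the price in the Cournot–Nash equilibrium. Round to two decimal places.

Xenon's profit: π_X = (299 - Q)q_X - (110q_X + (3/2)q_X²). Setting ∂π_X/∂q_X = 0: 189 - 5q_X - (q_L) = 0.
Larkspur's profit: π_L = (299 - Q)q_L - (41q_L + (1/2)q_L²). Setting ∂π_L/∂q_L = 0: 258 - 3q_L - (q_X) = 0.
Best responses: q_X = (189 - q_L)/5, q_L = (258 - q_X)/3.
Substituting one into the other gives q_X = 309/14 and q_L = 1101/14.
Total output Q = 705/7, so price P = 299 - 705/7 = 1388/7.

198.29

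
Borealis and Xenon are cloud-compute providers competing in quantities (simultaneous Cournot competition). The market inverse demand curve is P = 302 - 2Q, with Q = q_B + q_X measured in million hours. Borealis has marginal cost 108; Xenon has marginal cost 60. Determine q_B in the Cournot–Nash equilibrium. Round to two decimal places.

Borealis's profit: π_B = (302 - 2Q)q_B - (108q_B). Setting ∂π_B/∂q_B = 0: 194 - 4q_B - 2(q_X) = 0.
Xenon's profit: π_X = (302 - 2Q)q_X - (60q_X). Setting ∂π_X/∂q_X = 0: 242 - 4q_X - 2(q_B) = 0.
So q_B = (194 - 2q_X)/4 and q_X = (242 - 2q_B)/4.
Solving the pair: q_B = 73/3, q_X = 145/3.

24.33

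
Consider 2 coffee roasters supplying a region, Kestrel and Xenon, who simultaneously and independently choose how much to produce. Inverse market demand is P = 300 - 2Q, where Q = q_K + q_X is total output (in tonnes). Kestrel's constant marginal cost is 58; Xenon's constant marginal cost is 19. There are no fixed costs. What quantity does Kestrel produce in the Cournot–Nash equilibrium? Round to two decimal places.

33.83

Kestrel's profit: π_K = (300 - 2Q)q_K - (58q_K). Setting ∂π_K/∂q_K = 0: 242 - 4q_K - 2(q_X) = 0.
Xenon's first-order condition: 281 - 4q_X - 2(q_K) = 0.
So q_K = (242 - 2q_X)/4 and q_X = (281 - 2q_K)/4.
Solving the pair: q_K = 203/6, q_X = 160/3.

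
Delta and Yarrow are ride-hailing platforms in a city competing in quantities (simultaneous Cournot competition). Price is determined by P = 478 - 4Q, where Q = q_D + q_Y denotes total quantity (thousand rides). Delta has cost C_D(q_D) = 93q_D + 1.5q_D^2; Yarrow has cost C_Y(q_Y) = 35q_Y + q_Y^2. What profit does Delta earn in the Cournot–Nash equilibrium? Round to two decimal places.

2687.81

Delta's profit: π_D = (478 - 4Q)q_D - (93q_D + (3/2)q_D²). Setting ∂π_D/∂q_D = 0: 385 - 11q_D - 4(q_Y) = 0.
Yarrow's first-order condition: 443 - 10q_Y - 4(q_D) = 0.
So q_D = (385 - 4q_Y)/11 and q_Y = (443 - 4q_D)/10.
Substituting one into the other gives q_D = 1039/47 and q_Y = 35.4574.
Price P = 478 - 4·57.5638 = 247.7447.
Delta's profit: 247.7447·(1039/47) - 93·(1039/47) - (3/2)(1039/47)² = 2687.8069.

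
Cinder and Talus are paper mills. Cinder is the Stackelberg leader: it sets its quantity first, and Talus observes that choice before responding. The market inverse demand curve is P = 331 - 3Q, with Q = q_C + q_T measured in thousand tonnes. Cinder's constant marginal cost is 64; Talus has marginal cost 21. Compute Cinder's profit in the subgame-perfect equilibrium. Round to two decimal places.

2090.67

Solve by backward induction. Given q_C, the follower Talus maximises π_T = (331 - 3q_C - 3q_T)q_T - 21q_T.
Setting the follower's marginal profit to zero, 310 - 3q_C - 6q_T = 0, i.e. q_T = (310 - 3q_C)/6.
Cinder substitutes q_T(q_C) into its own profit: π_C = q_C(331 - 3q_C - (310 - 3q_C)/2) - 64q_C = (176 - (3/2)q_C)q_C - 64q_C.
The leader's first-order condition 112 - 3q_C = 0 yields q_C = 112/3.
Then q_T = (310 - 3·(112/3))/6 = 33.
Price P = 331 - 3·(211/3) = 120.
Cinder's profit: (120 - 64)·(112/3) = 2090.6667.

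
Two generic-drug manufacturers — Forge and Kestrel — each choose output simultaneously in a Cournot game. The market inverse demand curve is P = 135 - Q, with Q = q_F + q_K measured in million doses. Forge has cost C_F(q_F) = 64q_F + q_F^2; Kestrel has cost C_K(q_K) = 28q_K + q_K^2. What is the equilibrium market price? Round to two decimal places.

99.40

Forge's profit: π_F = (135 - Q)q_F - (64q_F + q_F²). Setting ∂π_F/∂q_F = 0: 71 - 4q_F - (q_K) = 0.
Kestrel's profit: π_K = (135 - Q)q_K - (28q_K + q_K²). Setting ∂π_K/∂q_K = 0: 107 - 4q_K - (q_F) = 0.
So q_F = (71 - q_K)/4 and q_K = (107 - q_F)/4.
Substituting one into the other gives q_F = 59/5 and q_K = 119/5.
Total output Q = 178/5, so price P = 135 - 178/5 = 497/5.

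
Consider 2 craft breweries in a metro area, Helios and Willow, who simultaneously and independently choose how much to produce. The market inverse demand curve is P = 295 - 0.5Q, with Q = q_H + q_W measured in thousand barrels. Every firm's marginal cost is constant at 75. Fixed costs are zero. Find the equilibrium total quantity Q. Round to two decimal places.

293.33

Each firm earns π_i = (295 - 0.5Q)q_i - 75q_i.
Setting ∂π_i/∂q_i = 0 with rivals' quantities fixed: 220 - q_i - (1/2)q_j = 0.
With identical firms every q_j equals q_i, so q_j = q_i and 220 = (3/2)q_i, giving q_i = 440/3.
Total output Q = 440/3 + 440/3 = 880/3.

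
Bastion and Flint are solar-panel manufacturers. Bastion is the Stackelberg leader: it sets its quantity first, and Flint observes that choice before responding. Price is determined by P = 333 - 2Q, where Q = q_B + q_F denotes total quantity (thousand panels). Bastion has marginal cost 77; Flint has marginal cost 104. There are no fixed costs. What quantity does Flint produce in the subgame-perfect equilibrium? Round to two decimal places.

The follower Flint best-responds to any q_B: π_F = (333 - 2Q)q_F - 104q_F.
Follower FOC: 229 - 2q_B - 4q_F = 0, so q_F(q_B) = (229 - 2q_B)/4.
Bastion substitutes q_F(q_B) into its own profit: π_B = q_B(333 - 2q_B - (229 - 2q_B)/2) - 77q_B = (437/2 - q_B)q_B - 77q_B.
Leader FOC: 283/2 - 2q_B = 0, so q_B = 283/4.
Then q_F = (229 - 2·(283/4))/4 = 175/8.

21.88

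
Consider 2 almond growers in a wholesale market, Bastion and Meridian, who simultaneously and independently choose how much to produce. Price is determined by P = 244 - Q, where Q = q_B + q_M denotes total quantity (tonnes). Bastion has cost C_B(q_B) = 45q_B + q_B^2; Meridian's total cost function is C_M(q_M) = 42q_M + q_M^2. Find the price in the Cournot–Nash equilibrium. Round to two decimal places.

163.80

Bastion's profit: π_B = (244 - Q)q_B - (45q_B + q_B²). Setting ∂π_B/∂q_B = 0: 199 - 4q_B - (q_M) = 0.
Meridian's first-order condition: 202 - 4q_M - (q_B) = 0.
So q_B = (199 - q_M)/4 and q_M = (202 - q_B)/4.
Solving the pair: q_B = 198/5, q_M = 203/5.
Total output Q = 401/5, so price P = 244 - 401/5 = 819/5.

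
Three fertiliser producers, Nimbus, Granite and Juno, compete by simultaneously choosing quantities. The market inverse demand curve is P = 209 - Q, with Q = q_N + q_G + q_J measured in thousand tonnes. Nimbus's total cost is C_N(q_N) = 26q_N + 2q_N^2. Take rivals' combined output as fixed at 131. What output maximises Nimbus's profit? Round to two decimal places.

With rivals' combined output fixed at 131, Nimbus's profit is π_N = (209 - 131 - q_N)q_N - (26q_N + 2q_N²) = (78 - q_N)q_N - (26q_N + 2q_N²).
∂π_N/∂q_N = 52 - 6q_N = 0, so q_N = 26/3.

8.67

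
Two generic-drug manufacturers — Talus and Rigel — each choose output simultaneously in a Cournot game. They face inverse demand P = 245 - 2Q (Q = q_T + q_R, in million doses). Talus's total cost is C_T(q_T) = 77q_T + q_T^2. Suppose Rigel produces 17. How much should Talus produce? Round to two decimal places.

22.33

With the rival's output fixed at 17, Talus's profit is π_T = (245 - 2·17 - 2q_T)q_T - (77q_T + q_T²) = (211 - 2q_T)q_T - (77q_T + q_T²).
∂π_T/∂q_T = 134 - 6q_T = 0, so q_T = 67/3.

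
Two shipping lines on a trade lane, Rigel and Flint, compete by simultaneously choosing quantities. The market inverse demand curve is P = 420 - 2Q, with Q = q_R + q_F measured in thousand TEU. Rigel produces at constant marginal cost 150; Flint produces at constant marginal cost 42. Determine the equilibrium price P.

Rigel's profit: π_R = (420 - 2Q)q_R - (150q_R). Setting ∂π_R/∂q_R = 0: 270 - 4q_R - 2(q_F) = 0.
Flint's profit: π_F = (420 - 2Q)q_F - (42q_F). Setting ∂π_F/∂q_F = 0: 378 - 4q_F - 2(q_R) = 0.
Best responses: q_R = (270 - 2q_F)/4, q_F = (378 - 2q_R)/4.
Substituting one into the other gives q_R = 27 and q_F = 81.
Total output Q = 108, so price P = 420 - 2·108 = 204.

204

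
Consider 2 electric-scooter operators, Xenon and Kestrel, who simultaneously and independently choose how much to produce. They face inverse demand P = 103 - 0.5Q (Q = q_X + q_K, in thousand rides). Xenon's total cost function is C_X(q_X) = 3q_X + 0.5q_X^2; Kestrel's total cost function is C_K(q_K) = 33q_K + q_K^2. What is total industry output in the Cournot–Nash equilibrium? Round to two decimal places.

Xenon's profit: π_X = (103 - 0.5Q)q_X - (3q_X + (1/2)q_X²). Setting ∂π_X/∂q_X = 0: 100 - 2q_X - (1/2)(q_K) = 0.
Kestrel's first-order condition: 70 - 3q_K - (1/2)(q_X) = 0.
So q_X = (100 - (1/2)q_K)/2 and q_K = (70 - (1/2)q_X)/3.
Substituting one into the other gives q_X = 1060/23 and q_K = 360/23.
Total output Q = 1060/23 + 360/23 = 1420/23.

61.74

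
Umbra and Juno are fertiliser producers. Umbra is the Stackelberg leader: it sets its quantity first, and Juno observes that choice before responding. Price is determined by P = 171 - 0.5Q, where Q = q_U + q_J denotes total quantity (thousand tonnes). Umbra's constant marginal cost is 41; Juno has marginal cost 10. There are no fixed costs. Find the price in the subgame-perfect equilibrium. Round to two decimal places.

The follower Juno best-responds to any q_U: π_J = (171 - 0.5Q)q_J - 10q_J.
Follower FOC: 161 - (1/2)q_U - q_J = 0, so q_J(q_U) = (161 - (1/2)q_U).
The leader anticipates this reaction. Substituting into P = 171 - 0.5Q gives P = 181/2 - (1/4)q_U, so π_U = (181/2 - (1/4)q_U)q_U - 41q_U.
Maximising: ∂π_U/∂q_U = 99/2 - (1/2)q_U = 0, giving q_U = 99.
Then q_J = (161 - (1/2)·99) = 223/2.
Total output Q = 421/2, so price P = 171 - (1/2)·(421/2) = 263/4.

65.75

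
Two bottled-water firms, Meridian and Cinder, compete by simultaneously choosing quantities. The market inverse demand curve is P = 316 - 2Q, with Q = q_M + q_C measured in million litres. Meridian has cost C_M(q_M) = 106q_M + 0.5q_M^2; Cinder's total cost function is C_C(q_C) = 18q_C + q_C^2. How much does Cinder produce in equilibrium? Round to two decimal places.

Meridian's profit: π_M = (316 - 2Q)q_M - (106q_M + (1/2)q_M²). Setting ∂π_M/∂q_M = 0: 210 - 5q_M - 2(q_C) = 0.
Cinder's profit: π_C = (316 - 2Q)q_C - (18q_C + q_C²). Setting ∂π_C/∂q_C = 0: 298 - 6q_C - 2(q_M) = 0.
Rearranging gives the reaction functions q_M = (210 - 2q_C)/5 and q_C = (298 - 2q_M)/6.
Substituting one into the other gives q_M = 332/13 and q_C = 535/13.

41.15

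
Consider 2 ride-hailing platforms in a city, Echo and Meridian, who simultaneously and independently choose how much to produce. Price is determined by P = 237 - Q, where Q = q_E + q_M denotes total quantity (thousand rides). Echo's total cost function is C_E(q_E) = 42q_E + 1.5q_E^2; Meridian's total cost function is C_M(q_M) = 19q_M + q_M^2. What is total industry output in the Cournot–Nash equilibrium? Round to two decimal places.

76.68

Echo's profit: π_E = (237 - Q)q_E - (42q_E + (3/2)q_E²). Setting ∂π_E/∂q_E = 0: 195 - 5q_E - (q_M) = 0.
Meridian's profit: π_M = (237 - Q)q_M - (19q_M + q_M²). Setting ∂π_M/∂q_M = 0: 218 - 4q_M - (q_E) = 0.
Best responses: q_E = (195 - q_M)/5, q_M = (218 - q_E)/4.
Solving the pair: q_E = 562/19, q_M = 895/19.
Total output Q = 562/19 + 895/19 = 1457/19.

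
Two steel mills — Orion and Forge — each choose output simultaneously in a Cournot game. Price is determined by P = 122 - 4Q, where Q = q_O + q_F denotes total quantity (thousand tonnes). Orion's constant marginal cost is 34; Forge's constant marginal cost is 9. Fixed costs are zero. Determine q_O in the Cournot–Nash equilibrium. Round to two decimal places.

5.25

Orion's profit: π_O = (122 - 4Q)q_O - (34q_O). Setting ∂π_O/∂q_O = 0: 88 - 8q_O - 4(q_F) = 0.
Forge's profit: π_F = (122 - 4Q)q_F - (9q_F). Setting ∂π_F/∂q_F = 0: 113 - 8q_F - 4(q_O) = 0.
So q_O = (88 - 4q_F)/8 and q_F = (113 - 4q_O)/8.
Substituting one into the other gives q_O = 21/4 and q_F = 23/2.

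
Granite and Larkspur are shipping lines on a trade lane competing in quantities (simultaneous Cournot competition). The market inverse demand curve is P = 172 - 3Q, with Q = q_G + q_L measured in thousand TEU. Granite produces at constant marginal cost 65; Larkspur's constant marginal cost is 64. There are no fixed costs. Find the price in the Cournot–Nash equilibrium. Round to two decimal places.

100.33

Granite's profit: π_G = (172 - 3Q)q_G - (65q_G). Setting ∂π_G/∂q_G = 0: 107 - 6q_G - 3(q_L) = 0.
Larkspur's profit: π_L = (172 - 3Q)q_L - (64q_L). Setting ∂π_L/∂q_L = 0: 108 - 6q_L - 3(q_G) = 0.
So q_G = (107 - 3q_L)/6 and q_L = (108 - 3q_G)/6.
Solving the pair: q_G = 106/9, q_L = 109/9.
Total output Q = 215/9, so price P = 172 - 3·(215/9) = 301/3.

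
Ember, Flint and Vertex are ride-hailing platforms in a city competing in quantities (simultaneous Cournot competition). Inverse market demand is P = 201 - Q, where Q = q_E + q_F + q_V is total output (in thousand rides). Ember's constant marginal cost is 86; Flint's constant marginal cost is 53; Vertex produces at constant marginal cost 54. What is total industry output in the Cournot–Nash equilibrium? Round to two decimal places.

102.50

Ember's profit: π_E = (201 - Q)q_E - (86q_E). Setting ∂π_E/∂q_E = 0: 115 - 2q_E - (q_F + q_V) = 0.
Flint's profit: π_F = (201 - Q)q_F - (53q_F). Setting ∂π_F/∂q_F = 0: 148 - 2q_F - (q_E + q_V) = 0.
Vertex's profit: π_V = (201 - Q)q_V - (54q_V). Setting ∂π_V/∂q_V = 0: 147 - 2q_V - (q_E + q_F) = 0.
Summing all 3 equations gives 410 − 4Q = 0, hence Q = 205/2.
Back-substituting: q_E = (115 − 205/2) = 25/2, q_F = (148 − 205/2) = 91/2, q_V = (147 − 205/2) = 89/2.
Total output Q = 25/2 + 91/2 + 89/2 = 205/2.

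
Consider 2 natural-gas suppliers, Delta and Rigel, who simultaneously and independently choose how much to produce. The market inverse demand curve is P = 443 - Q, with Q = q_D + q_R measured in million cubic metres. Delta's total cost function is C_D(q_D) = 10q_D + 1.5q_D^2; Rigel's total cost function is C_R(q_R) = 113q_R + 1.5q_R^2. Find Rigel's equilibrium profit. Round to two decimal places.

Delta's profit: π_D = (443 - Q)q_D - (10q_D + (3/2)q_D²). Setting ∂π_D/∂q_D = 0: 433 - 5q_D - (q_R) = 0.
Rigel's profit: π_R = (443 - Q)q_R - (113q_R + (3/2)q_R²). Setting ∂π_R/∂q_R = 0: 330 - 5q_R - (q_D) = 0.
Best responses: q_D = (433 - q_R)/5, q_R = (330 - q_D)/5.
Substituting one into the other gives q_D = 1835/24 and q_R = 1217/24.
Price P = 443 - 763/6 = 1895/6.
Rigel's profit: (1895/6)·(1217/24) - 113·(1217/24) - (3/2)(1217/24)² = 6428.3377.

6428.34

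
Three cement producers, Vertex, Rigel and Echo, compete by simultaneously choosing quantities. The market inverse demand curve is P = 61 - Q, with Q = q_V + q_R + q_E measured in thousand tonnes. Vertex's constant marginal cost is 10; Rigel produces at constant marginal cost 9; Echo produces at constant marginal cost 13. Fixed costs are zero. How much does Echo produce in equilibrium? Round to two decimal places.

10.25

Vertex's profit: π_V = (61 - Q)q_V - (10q_V). Setting ∂π_V/∂q_V = 0: 51 - 2q_V - (q_R + q_E) = 0.
Rigel's first-order condition: 52 - 2q_R - (q_V + q_E) = 0.
Echo's first-order condition: 48 - 2q_E - (q_V + q_R) = 0.
Summing all 3 equations gives 151 − 4Q = 0, hence Q = 151/4.
Back-substituting: q_V = (51 − 151/4) = 53/4, q_R = (52 − 151/4) = 57/4, q_E = (48 − 151/4) = 41/4.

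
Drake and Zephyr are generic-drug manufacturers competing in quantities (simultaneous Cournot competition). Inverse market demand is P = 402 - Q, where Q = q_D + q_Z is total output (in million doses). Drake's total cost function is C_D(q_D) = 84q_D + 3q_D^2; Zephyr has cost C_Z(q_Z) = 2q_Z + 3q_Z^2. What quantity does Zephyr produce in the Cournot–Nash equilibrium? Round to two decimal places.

45.75

Drake's profit: π_D = (402 - Q)q_D - (84q_D + 3q_D²). Setting ∂π_D/∂q_D = 0: 318 - 8q_D - (q_Z) = 0.
Zephyr's first-order condition: 400 - 8q_Z - (q_D) = 0.
Rearranging gives the reaction functions q_D = (318 - q_Z)/8 and q_Z = (400 - q_D)/8.
Substituting one into the other gives q_D = 34.0317 and q_Z = 45.7460.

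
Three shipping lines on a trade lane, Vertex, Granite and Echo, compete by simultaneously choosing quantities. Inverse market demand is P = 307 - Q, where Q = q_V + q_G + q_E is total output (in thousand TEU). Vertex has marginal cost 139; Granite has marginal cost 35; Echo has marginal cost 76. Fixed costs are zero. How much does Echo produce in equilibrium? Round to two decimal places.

Vertex's profit: π_V = (307 - Q)q_V - (139q_V). Setting ∂π_V/∂q_V = 0: 168 - 2q_V - (q_G + q_E) = 0.
Granite's first-order condition: 272 - 2q_G - (q_V + q_E) = 0.
Echo's first-order condition: 231 - 2q_E - (q_V + q_G) = 0.
Adding the 3 conditions: 671 − 2Q − 2Q = 0, i.e. Q = 671/4.
Back-substituting: q_V = (168 − 671/4) = 1/4, q_G = (272 − 671/4) = 417/4, q_E = (231 − 671/4) = 253/4.

63.25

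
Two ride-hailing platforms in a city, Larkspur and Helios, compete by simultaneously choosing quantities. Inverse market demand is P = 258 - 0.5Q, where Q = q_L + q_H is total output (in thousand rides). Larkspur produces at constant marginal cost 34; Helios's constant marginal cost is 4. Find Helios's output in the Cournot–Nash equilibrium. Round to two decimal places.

189.33

Larkspur's profit: π_L = (258 - 0.5Q)q_L - (34q_L). Setting ∂π_L/∂q_L = 0: 224 - q_L - (1/2)(q_H) = 0.
Helios's profit: π_H = (258 - 0.5Q)q_H - (4q_H). Setting ∂π_H/∂q_H = 0: 254 - q_H - (1/2)(q_L) = 0.
So q_L = (224 - (1/2)q_H) and q_H = (254 - (1/2)q_L).
Substituting one into the other gives q_L = 388/3 and q_H = 568/3.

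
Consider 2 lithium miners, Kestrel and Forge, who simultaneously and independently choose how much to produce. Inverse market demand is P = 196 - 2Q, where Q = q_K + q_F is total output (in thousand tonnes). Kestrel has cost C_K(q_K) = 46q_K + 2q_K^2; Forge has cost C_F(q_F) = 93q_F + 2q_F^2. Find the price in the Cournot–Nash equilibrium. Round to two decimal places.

145.40

Kestrel's profit: π_K = (196 - 2Q)q_K - (46q_K + 2q_K²). Setting ∂π_K/∂q_K = 0: 150 - 8q_K - 2(q_F) = 0.
Forge's first-order condition: 103 - 8q_F - 2(q_K) = 0.
So q_K = (150 - 2q_F)/8 and q_F = (103 - 2q_K)/8.
Substituting one into the other gives q_K = 497/30 and q_F = 131/15.
Total output Q = 253/10, so price P = 196 - 2·(253/10) = 727/5.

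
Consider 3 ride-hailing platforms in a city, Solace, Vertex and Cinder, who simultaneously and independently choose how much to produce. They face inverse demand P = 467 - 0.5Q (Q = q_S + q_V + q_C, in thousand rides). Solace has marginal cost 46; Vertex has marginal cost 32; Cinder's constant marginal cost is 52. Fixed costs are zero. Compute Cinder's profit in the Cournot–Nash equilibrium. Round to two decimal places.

18915.13

Solace's profit: π_S = (467 - 0.5Q)q_S - (46q_S). Setting ∂π_S/∂q_S = 0: 421 - q_S - (1/2)(q_V + q_C) = 0.
Vertex's first-order condition: 435 - q_V - (1/2)(q_S + q_C) = 0.
Cinder's profit: π_C = (467 - 0.5Q)q_C - (52q_C). Setting ∂π_C/∂q_C = 0: 415 - q_C - (1/2)(q_S + q_V) = 0.
Adding the 3 conditions: 1271 − Q − Q = 0, i.e. Q = 1271/2.
Back-substituting: q_S = (421 − 1271/4)/(1/2) = 413/2, q_V = (435 − 1271/4)/(1/2) = 469/2, q_C = (415 − 1271/4)/(1/2) = 389/2.
Price P = 467 - (1/2)·(1271/2) = 597/4.
Cinder's profit: (597/4 - 52)·(389/2) = 18915.1250.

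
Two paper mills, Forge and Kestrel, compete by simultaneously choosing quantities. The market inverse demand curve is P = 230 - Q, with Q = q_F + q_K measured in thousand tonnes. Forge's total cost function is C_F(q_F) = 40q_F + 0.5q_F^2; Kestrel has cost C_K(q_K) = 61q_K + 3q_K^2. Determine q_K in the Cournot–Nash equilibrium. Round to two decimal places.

Forge's profit: π_F = (230 - Q)q_F - (40q_F + (1/2)q_F²). Setting ∂π_F/∂q_F = 0: 190 - 3q_F - (q_K) = 0.
Kestrel's profit: π_K = (230 - Q)q_K - (61q_K + 3q_K²). Setting ∂π_K/∂q_K = 0: 169 - 8q_K - (q_F) = 0.
Best responses: q_F = (190 - q_K)/3, q_K = (169 - q_F)/8.
Substituting one into the other gives q_F = 1351/23 and q_K = 317/23.

13.78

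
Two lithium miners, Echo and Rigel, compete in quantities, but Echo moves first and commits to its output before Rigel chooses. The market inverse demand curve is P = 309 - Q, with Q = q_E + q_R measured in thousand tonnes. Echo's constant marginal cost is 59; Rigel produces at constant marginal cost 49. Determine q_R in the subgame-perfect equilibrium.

70

Solve by backward induction. Given q_E, the follower Rigel maximises π_R = (309 - q_E - q_R)q_R - 49q_R.
Follower FOC: 260 - q_E - 2q_R = 0, so q_R(q_E) = (260 - q_E)/2.
Echo substitutes q_R(q_E) into its own profit: π_E = q_E(309 - q_E - (260 - q_E)/2) - 59q_E = (179 - (1/2)q_E)q_E - 59q_E.
The leader's first-order condition 120 - q_E = 0 yields q_E = 120.
Then q_R = (260 - 120)/2 = 70.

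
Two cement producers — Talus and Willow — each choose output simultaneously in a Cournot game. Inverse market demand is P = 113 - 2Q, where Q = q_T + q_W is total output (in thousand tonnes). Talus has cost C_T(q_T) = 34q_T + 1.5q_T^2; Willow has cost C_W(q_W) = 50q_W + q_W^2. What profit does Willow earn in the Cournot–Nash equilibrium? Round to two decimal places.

166.39

Talus's profit: π_T = (113 - 2Q)q_T - (34q_T + (3/2)q_T²). Setting ∂π_T/∂q_T = 0: 79 - 7q_T - 2(q_W) = 0.
Willow's profit: π_W = (113 - 2Q)q_W - (50q_W + q_W²). Setting ∂π_W/∂q_W = 0: 63 - 6q_W - 2(q_T) = 0.
So q_T = (79 - 2q_W)/7 and q_W = (63 - 2q_T)/6.
Solving the pair: q_T = 174/19, q_W = 283/38.
Price P = 113 - 2·(631/38) = 1516/19.
Willow's profit: (1516/19)·(283/38) - 50·(283/38) - (283/38)² = 166.3899.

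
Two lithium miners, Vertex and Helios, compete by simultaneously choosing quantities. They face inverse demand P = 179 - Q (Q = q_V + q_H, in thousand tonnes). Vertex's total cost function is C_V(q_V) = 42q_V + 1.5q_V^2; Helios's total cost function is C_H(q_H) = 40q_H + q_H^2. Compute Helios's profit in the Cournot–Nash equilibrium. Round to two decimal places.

1725.01

Vertex's profit: π_V = (179 - Q)q_V - (42q_V + (3/2)q_V²). Setting ∂π_V/∂q_V = 0: 137 - 5q_V - (q_H) = 0.
Helios's first-order condition: 139 - 4q_H - (q_V) = 0.
Rearranging gives the reaction functions q_V = (137 - q_H)/5 and q_H = (139 - q_V)/4.
Substituting one into the other gives q_V = 409/19 and q_H = 558/19.
Price P = 179 - 967/19 = 128.1053.
Helios's profit: 128.1053·(558/19) - 40·(558/19) - (558/19)² = 1725.0083.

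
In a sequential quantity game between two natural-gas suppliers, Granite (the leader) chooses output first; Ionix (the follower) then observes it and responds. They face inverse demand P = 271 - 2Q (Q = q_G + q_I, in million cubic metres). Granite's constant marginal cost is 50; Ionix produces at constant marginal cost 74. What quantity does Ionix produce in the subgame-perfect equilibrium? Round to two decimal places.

18.63

Solve by backward induction. Given q_G, the follower Ionix maximises π_I = (271 - 2q_G - 2q_I)q_I - 74q_I.
∂π_I/∂q_I = 197 - 2q_G - 4q_I = 0 gives the reaction function q_I = (197 - 2q_G)/4.
Granite substitutes q_I(q_G) into its own profit: π_G = q_G(271 - 2q_G - (197 - 2q_G)/2) - 50q_G = (345/2 - q_G)q_G - 50q_G.
Maximising: ∂π_G/∂q_G = 245/2 - 2q_G = 0, giving q_G = 245/4.
Then q_I = (197 - 2·(245/4))/4 = 149/8.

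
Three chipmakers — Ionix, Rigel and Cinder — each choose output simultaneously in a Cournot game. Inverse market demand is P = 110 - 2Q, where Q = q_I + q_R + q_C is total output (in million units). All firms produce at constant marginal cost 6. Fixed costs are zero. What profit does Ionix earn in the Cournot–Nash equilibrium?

A representative firm's profit is π_i = q_i(110 - 2Q) - 6q_i.
First-order condition (treating rivals' output as given): 104 - 4q_i - 2·Σ_{j≠i} q_j = 0.
By symmetry each firm produces the same amount; substituting Σ_{j≠i} q_j = 2q_i yields q_i = 104/8 = 13.
Price P = 110 - 2·39 = 32.
Ionix's profit: (32 - 6)·13 = 338.

338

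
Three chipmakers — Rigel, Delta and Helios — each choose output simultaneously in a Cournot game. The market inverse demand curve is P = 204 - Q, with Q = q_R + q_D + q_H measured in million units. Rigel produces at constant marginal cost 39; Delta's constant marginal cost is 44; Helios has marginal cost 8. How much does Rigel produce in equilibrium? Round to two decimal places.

Rigel's profit: π_R = (204 - Q)q_R - (39q_R). Setting ∂π_R/∂q_R = 0: 165 - 2q_R - (q_D + q_H) = 0.
Delta's first-order condition: 160 - 2q_D - (q_R + q_H) = 0.
Helios's first-order condition: 196 - 2q_H - (q_R + q_D) = 0.
Adding the 3 first-order conditions: 521 − 4Q = 0, so Q = 521/4.
Back-substituting: q_R = (165 − 521/4) = 139/4, q_D = (160 − 521/4) = 119/4, q_H = (196 − 521/4) = 263/4.

34.75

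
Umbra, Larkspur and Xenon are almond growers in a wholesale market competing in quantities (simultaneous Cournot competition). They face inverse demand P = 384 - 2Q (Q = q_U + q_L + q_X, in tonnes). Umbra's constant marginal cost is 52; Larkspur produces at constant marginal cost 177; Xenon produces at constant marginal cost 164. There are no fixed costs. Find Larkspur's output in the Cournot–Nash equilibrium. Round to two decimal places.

Umbra's profit: π_U = (384 - 2Q)q_U - (52q_U). Setting ∂π_U/∂q_U = 0: 332 - 4q_U - 2(q_L + q_X) = 0.
Larkspur's profit: π_L = (384 - 2Q)q_L - (177q_L). Setting ∂π_L/∂q_L = 0: 207 - 4q_L - 2(q_U + q_X) = 0.
Xenon's first-order condition: 220 - 4q_X - 2(q_U + q_L) = 0.
Adding the 3 conditions: 759 − 4Q − 4Q = 0, i.e. Q = 759/8.
Back-substituting: q_U = (332 − 759/4)/2 = 569/8, q_L = (207 − 759/4)/2 = 69/8, q_X = (220 − 759/4)/2 = 121/8.

8.63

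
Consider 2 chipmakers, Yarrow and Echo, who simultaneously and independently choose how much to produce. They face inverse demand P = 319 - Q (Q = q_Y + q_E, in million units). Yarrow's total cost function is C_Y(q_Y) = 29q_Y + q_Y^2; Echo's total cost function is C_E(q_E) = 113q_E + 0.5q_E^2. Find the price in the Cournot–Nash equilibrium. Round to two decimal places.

210.09

Yarrow's profit: π_Y = (319 - Q)q_Y - (29q_Y + q_Y²). Setting ∂π_Y/∂q_Y = 0: 290 - 4q_Y - (q_E) = 0.
Echo's first-order condition: 206 - 3q_E - (q_Y) = 0.
Best responses: q_Y = (290 - q_E)/4, q_E = (206 - q_Y)/3.
Substituting one into the other gives q_Y = 664/11 and q_E = 534/11.
Total output Q = 1198/11, so price P = 319 - 1198/11 = 210.0909.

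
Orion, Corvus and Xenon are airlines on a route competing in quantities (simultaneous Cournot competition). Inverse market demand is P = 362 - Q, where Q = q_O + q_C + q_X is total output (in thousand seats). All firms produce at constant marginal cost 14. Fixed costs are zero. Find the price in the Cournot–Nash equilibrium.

101

A representative firm's profit is π_i = q_i(362 - Q) - 14q_i.
Setting ∂π_i/∂q_i = 0 with rivals' quantities fixed: 348 - 2q_i - Σ_{j≠i} q_j = 0.
By symmetry each firm produces the same amount; substituting Σ_{j≠i} q_j = 2q_i yields q_i = 348/4 = 87.
Total output Q = 261, so price P = 362 - 261 = 101.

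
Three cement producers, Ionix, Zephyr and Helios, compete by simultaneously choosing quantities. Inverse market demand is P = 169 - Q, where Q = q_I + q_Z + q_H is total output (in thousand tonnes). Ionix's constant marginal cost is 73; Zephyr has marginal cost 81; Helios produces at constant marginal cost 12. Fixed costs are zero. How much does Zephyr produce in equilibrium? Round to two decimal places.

2.75

Ionix's profit: π_I = (169 - Q)q_I - (73q_I). Setting ∂π_I/∂q_I = 0: 96 - 2q_I - (q_Z + q_H) = 0.
Zephyr's profit: π_Z = (169 - Q)q_Z - (81q_Z). Setting ∂π_Z/∂q_Z = 0: 88 - 2q_Z - (q_I + q_H) = 0.
Helios's profit: π_H = (169 - Q)q_H - (12q_H). Setting ∂π_H/∂q_H = 0: 157 - 2q_H - (q_I + q_Z) = 0.
Summing all 3 equations gives 341 − 4Q = 0, hence Q = 341/4.
Back-substituting: q_I = (96 − 341/4) = 43/4, q_Z = (88 − 341/4) = 11/4, q_H = (157 − 341/4) = 287/4.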